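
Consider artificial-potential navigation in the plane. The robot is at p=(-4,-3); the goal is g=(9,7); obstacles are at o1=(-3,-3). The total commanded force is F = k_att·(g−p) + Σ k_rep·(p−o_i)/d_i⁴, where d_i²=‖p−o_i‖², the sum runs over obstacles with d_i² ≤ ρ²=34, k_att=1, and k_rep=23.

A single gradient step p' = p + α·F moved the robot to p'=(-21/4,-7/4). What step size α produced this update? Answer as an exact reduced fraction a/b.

α = 1/8

F_att = 1·(g−p) = 1·(13,10) = (13.0000,10.0000)
o1: d²=1 ≤ ρ²=34; F_rep = 23·(-1,0)/1² = (-23.0000,0.0000)
F = F_att + ΣF_rep = (-10.0000,10.0000)
Δp = p'−p = (-1.2500,1.2500); α = Δx/Fx = (-5/4) / (-10) = 1/8
check: Δy/Fy = (5/4) / (10) = 1/8 ✓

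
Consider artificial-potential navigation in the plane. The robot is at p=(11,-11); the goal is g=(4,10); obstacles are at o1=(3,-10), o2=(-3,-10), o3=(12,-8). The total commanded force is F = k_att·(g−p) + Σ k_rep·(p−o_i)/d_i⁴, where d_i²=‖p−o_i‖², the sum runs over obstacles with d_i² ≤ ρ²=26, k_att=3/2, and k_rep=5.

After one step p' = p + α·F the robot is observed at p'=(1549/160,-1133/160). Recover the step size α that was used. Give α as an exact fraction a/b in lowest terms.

F_att = 3/2·(g−p) = 3/2·(-7,21) = (-10.5000,31.5000)
o1: d²=65 > ρ²=26 → inactive
o2: d²=197 > ρ²=26 → inactive
o3: d²=10 ≤ ρ²=26; F_rep = 5·(-1,-3)/10² = (-0.0500,-0.1500)
F = F_att + ΣF_rep = (-10.5500,31.3500)
Δp = p'−p = (-1.3188,3.9188); α = Δx/Fx = (-211/160) / (-211/20) = 1/8
check: Δy/Fy = (627/160) / (627/20) = 1/8 ✓

α = 1/8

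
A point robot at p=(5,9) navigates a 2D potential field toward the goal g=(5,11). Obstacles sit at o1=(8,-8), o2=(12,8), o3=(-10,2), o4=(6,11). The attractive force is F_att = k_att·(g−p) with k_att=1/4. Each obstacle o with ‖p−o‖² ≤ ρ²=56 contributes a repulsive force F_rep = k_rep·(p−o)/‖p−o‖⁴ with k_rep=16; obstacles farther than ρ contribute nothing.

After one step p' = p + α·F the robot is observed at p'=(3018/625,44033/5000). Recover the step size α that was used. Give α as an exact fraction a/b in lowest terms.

α = 1/4

F_att = 1/4·(g−p) = 1/4·(0,2) = (0.0000,0.5000)
o1: d²=298 > ρ²=56 → inactive
o2: d²=50 ≤ ρ²=56; F_rep = 16·(-7,1)/50² = (-0.0448,0.0064)
o3: d²=274 > ρ²=56 → inactive
o4: d²=5 ≤ ρ²=56; F_rep = 16·(-1,-2)/5² = (-0.6400,-1.2800)
F = F_att + ΣF_rep = (-0.6848,-0.7736)
Δp = p'−p = (-0.1712,-0.1934); α = Δx/Fx = (-107/625) / (-428/625) = 1/4
check: Δy/Fy = (-967/5000) / (-967/1250) = 1/4 ✓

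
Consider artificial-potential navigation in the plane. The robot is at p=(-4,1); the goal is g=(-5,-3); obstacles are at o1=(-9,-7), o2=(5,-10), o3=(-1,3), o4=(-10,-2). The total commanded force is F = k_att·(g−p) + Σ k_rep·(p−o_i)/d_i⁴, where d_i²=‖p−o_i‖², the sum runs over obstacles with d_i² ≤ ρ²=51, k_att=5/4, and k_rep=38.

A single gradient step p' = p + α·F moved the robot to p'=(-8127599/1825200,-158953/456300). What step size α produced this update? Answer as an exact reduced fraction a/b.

α = 1/4

F_att = 5/4·(g−p) = 5/4·(-1,-4) = (-1.2500,-5.0000)
o1: d²=89 > ρ²=51 → inactive
o2: d²=202 > ρ²=51 → inactive
o3: d²=13 ≤ ρ²=51; F_rep = 38·(-3,-2)/13² = (-0.6746,-0.4497)
o4: d²=45 ≤ ρ²=51; F_rep = 38·(6,3)/45² = (0.1126,0.0563)
F = F_att + ΣF_rep = (-1.8120,-5.3934)
Δp = p'−p = (-0.4530,-1.3484); α = Δx/Fx = (-826799/1825200) / (-826799/456300) = 1/4
check: Δy/Fy = (-615253/456300) / (-615253/114075) = 1/4 ✓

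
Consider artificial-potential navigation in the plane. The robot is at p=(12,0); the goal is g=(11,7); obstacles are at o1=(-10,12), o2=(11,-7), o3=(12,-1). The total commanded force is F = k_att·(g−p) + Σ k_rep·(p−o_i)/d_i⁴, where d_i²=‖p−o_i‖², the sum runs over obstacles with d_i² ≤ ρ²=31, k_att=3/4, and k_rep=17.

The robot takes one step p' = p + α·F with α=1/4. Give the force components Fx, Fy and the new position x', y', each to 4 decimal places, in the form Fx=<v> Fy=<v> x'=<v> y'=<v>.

Fx=-0.7500 Fy=22.2500 x'=11.8125 y'=5.5625

F_att = 3/4·(g−p) = 3/4·(-1,7) = (-0.7500,5.2500)
o1: d²=628 > ρ²=31 → inactive
o2: d²=50 > ρ²=31 → inactive
o3: d²=1 ≤ ρ²=31; F_rep = 17·(0,1)/1² = (0.0000,17.0000)
F = F_att + ΣF_rep = (-0.7500,22.2500)
p' = p + 1/4·F = (11.8125,5.5625)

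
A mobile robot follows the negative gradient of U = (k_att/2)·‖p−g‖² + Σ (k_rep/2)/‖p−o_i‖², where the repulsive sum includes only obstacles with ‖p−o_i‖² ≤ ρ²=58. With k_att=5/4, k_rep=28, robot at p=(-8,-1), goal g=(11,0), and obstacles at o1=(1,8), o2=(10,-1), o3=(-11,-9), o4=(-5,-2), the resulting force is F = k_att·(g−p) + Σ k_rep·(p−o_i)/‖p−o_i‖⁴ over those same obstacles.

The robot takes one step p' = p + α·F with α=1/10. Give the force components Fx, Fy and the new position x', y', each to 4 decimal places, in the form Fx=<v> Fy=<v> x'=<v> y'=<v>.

Fx=22.9100 Fy=1.5300 x'=-5.7090 y'=-0.8470

F_att = 5/4·(g−p) = 5/4·(19,1) = (23.7500,1.2500)
o1: d²=162 > ρ²=58 → inactive
o2: d²=324 > ρ²=58 → inactive
o3: d²=73 > ρ²=58 → inactive
o4: d²=10 ≤ ρ²=58; F_rep = 28·(-3,1)/10² = (-0.8400,0.2800)
F = F_att + ΣF_rep = (22.9100,1.5300)
p' = p + 1/10·F = (-5.7090,-0.8470)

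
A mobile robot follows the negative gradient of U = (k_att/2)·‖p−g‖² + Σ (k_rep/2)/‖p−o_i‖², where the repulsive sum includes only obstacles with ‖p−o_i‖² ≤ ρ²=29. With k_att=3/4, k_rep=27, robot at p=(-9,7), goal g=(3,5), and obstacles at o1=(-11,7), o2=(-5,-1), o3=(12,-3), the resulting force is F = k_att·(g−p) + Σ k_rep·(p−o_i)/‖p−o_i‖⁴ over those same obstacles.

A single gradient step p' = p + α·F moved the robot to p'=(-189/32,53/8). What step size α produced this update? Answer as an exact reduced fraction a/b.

α = 1/4

F_att = 3/4·(g−p) = 3/4·(12,-2) = (9.0000,-1.5000)
o1: d²=4 ≤ ρ²=29; F_rep = 27·(2,0)/4² = (3.3750,0.0000)
o2: d²=80 > ρ²=29 → inactive
o3: d²=541 > ρ²=29 → inactive
F = F_att + ΣF_rep = (12.3750,-1.5000)
Δp = p'−p = (3.0938,-0.3750); α = Δx/Fx = (99/32) / (99/8) = 1/4
check: Δy/Fy = (-3/8) / (-3/2) = 1/4 ✓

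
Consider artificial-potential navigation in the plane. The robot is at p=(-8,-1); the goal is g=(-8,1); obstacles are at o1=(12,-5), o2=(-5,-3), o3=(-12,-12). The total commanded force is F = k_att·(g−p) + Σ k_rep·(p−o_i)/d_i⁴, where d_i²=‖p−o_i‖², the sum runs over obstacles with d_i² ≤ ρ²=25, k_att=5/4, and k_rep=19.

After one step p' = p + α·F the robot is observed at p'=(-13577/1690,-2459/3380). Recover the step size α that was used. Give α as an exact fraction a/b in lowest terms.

F_att = 5/4·(g−p) = 5/4·(0,2) = (0.0000,2.5000)
o1: d²=416 > ρ²=25 → inactive
o2: d²=13 ≤ ρ²=25; F_rep = 19·(-3,2)/13² = (-0.3373,0.2249)
o3: d²=137 > ρ²=25 → inactive
F = F_att + ΣF_rep = (-0.3373,2.7249)
Δp = p'−p = (-0.0337,0.2725); α = Δx/Fx = (-57/1690) / (-57/169) = 1/10
check: Δy/Fy = (921/3380) / (921/338) = 1/10 ✓

α = 1/10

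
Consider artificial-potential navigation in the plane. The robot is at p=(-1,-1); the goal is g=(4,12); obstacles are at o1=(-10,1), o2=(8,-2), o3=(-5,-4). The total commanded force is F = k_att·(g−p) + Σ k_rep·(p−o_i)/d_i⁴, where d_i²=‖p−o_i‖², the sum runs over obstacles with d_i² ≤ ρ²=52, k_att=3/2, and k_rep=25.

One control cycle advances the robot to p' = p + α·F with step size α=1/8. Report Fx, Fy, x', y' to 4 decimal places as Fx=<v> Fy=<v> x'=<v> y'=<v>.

F_att = 3/2·(g−p) = 3/2·(5,13) = (7.5000,19.5000)
o1: d²=85 > ρ²=52 → inactive
o2: d²=82 > ρ²=52 → inactive
o3: d²=25 ≤ ρ²=52; F_rep = 25·(4,3)/25² = (0.1600,0.1200)
F = F_att + ΣF_rep = (7.6600,19.6200)
p' = p + 1/8·F = (-0.0425,1.4525)

Fx=7.6600 Fy=19.6200 x'=-0.0425 y'=1.4525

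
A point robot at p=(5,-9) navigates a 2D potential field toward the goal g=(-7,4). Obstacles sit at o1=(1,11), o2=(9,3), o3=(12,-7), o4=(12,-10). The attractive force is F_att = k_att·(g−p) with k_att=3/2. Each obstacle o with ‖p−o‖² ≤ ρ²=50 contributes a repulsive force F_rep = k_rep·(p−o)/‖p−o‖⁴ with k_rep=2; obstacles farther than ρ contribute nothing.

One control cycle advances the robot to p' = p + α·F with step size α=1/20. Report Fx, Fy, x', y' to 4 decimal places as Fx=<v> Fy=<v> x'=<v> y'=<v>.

Fx=-18.0056 Fy=19.5008 x'=4.0997 y'=-8.0250

F_att = 3/2·(g−p) = 3/2·(-12,13) = (-18.0000,19.5000)
o1: d²=416 > ρ²=50 → inactive
o2: d²=160 > ρ²=50 → inactive
o3: d²=53 > ρ²=50 → inactive
o4: d²=50 ≤ ρ²=50; F_rep = 2·(-7,1)/50² = (-0.0056,0.0008)
F = F_att + ΣF_rep = (-18.0056,19.5008)
p' = p + 1/20·F = (4.0997,-8.0250)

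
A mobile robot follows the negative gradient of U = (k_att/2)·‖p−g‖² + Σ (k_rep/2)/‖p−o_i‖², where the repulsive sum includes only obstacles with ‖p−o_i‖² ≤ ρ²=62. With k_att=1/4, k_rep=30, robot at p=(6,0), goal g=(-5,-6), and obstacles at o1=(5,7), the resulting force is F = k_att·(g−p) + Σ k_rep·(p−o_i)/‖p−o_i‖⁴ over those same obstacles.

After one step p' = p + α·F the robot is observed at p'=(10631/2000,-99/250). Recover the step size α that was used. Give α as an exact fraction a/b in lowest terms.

α = 1/4

F_att = 1/4·(g−p) = 1/4·(-11,-6) = (-2.7500,-1.5000)
o1: d²=50 ≤ ρ²=62; F_rep = 30·(1,-7)/50² = (0.0120,-0.0840)
F = F_att + ΣF_rep = (-2.7380,-1.5840)
Δp = p'−p = (-0.6845,-0.3960); α = Δx/Fx = (-1369/2000) / (-1369/500) = 1/4
check: Δy/Fy = (-99/250) / (-198/125) = 1/4 ✓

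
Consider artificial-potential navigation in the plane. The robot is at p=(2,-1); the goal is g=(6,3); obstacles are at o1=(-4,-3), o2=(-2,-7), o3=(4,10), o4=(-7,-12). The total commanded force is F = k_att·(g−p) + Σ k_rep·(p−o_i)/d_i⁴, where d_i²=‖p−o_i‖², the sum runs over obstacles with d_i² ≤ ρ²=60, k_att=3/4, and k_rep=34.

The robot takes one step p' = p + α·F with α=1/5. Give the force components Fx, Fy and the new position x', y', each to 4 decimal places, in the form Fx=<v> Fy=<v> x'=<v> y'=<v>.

F_att = 3/4·(g−p) = 3/4·(4,4) = (3.0000,3.0000)
o1: d²=40 ≤ ρ²=60; F_rep = 34·(6,2)/40² = (0.1275,0.0425)
o2: d²=52 ≤ ρ²=60; F_rep = 34·(4,6)/52² = (0.0503,0.0754)
o3: d²=125 > ρ²=60 → inactive
o4: d²=202 > ρ²=60 → inactive
F = F_att + ΣF_rep = (3.1778,3.1179)
p' = p + 1/5·F = (2.6356,-0.3764)

Fx=3.1778 Fy=3.1179 x'=2.6356 y'=-0.3764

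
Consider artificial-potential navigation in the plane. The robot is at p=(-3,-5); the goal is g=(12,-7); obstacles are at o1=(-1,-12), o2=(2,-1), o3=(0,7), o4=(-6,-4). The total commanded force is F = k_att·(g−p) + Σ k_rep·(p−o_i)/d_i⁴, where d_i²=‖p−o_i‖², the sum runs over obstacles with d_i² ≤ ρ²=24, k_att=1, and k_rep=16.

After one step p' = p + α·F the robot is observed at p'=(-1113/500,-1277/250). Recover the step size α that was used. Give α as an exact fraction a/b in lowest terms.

α = 1/20

F_att = 1·(g−p) = 1·(15,-2) = (15.0000,-2.0000)
o1: d²=53 > ρ²=24 → inactive
o2: d²=41 > ρ²=24 → inactive
o3: d²=153 > ρ²=24 → inactive
o4: d²=10 ≤ ρ²=24; F_rep = 16·(3,-1)/10² = (0.4800,-0.1600)
F = F_att + ΣF_rep = (15.4800,-2.1600)
Δp = p'−p = (0.7740,-0.1080); α = Δx/Fx = (387/500) / (387/25) = 1/20
check: Δy/Fy = (-27/250) / (-54/25) = 1/20 ✓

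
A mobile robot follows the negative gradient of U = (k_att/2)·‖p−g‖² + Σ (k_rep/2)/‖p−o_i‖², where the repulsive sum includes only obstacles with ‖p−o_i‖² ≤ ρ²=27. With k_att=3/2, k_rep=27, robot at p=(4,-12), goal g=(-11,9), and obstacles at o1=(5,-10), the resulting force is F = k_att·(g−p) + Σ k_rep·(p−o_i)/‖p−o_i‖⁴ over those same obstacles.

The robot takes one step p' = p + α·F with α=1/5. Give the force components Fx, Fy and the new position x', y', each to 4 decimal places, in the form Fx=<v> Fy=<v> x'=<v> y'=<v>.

Fx=-23.5800 Fy=29.3400 x'=-0.7160 y'=-6.1320

F_att = 3/2·(g−p) = 3/2·(-15,21) = (-22.5000,31.5000)
o1: d²=5 ≤ ρ²=27; F_rep = 27·(-1,-2)/5² = (-1.0800,-2.1600)
F = F_att + ΣF_rep = (-23.5800,29.3400)
p' = p + 1/5·F = (-0.7160,-6.1320)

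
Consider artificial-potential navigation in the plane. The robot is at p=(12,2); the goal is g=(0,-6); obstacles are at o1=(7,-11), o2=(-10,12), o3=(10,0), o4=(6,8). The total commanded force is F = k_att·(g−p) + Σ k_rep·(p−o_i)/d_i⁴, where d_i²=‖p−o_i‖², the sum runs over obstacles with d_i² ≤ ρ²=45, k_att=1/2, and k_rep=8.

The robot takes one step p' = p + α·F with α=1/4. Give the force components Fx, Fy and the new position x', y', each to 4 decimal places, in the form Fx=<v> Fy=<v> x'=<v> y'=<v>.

Fx=-5.7500 Fy=-3.7500 x'=10.5625 y'=1.0625

F_att = 1/2·(g−p) = 1/2·(-12,-8) = (-6.0000,-4.0000)
o1: d²=194 > ρ²=45 → inactive
o2: d²=584 > ρ²=45 → inactive
o3: d²=8 ≤ ρ²=45; F_rep = 8·(2,2)/8² = (0.2500,0.2500)
o4: d²=72 > ρ²=45 → inactive
F = F_att + ΣF_rep = (-5.7500,-3.7500)
p' = p + 1/4·F = (10.5625,1.0625)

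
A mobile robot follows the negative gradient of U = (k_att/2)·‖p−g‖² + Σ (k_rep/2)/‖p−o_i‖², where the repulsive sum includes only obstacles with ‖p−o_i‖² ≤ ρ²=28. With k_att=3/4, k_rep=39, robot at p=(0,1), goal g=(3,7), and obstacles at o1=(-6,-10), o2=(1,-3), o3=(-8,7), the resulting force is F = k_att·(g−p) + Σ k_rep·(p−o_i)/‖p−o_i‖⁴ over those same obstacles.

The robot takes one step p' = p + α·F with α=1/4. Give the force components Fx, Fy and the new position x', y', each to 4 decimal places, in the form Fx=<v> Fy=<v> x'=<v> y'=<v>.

F_att = 3/4·(g−p) = 3/4·(3,6) = (2.2500,4.5000)
o1: d²=157 > ρ²=28 → inactive
o2: d²=17 ≤ ρ²=28; F_rep = 39·(-1,4)/17² = (-0.1349,0.5398)
o3: d²=100 > ρ²=28 → inactive
F = F_att + ΣF_rep = (2.1151,5.0398)
p' = p + 1/4·F = (0.5288,2.2599)

Fx=2.1151 Fy=5.0398 x'=0.5288 y'=2.2599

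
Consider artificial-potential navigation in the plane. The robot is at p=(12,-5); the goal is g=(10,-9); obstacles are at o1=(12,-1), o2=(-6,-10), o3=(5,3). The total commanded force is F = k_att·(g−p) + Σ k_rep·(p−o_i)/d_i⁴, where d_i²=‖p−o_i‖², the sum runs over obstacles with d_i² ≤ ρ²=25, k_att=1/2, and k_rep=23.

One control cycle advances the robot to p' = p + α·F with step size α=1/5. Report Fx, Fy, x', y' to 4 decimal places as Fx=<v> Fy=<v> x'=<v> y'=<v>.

Fx=-1.0000 Fy=-2.3594 x'=11.8000 y'=-5.4719

F_att = 1/2·(g−p) = 1/2·(-2,-4) = (-1.0000,-2.0000)
o1: d²=16 ≤ ρ²=25; F_rep = 23·(0,-4)/16² = (0.0000,-0.3594)
o2: d²=349 > ρ²=25 → inactive
o3: d²=113 > ρ²=25 → inactive
F = F_att + ΣF_rep = (-1.0000,-2.3594)
p' = p + 1/5·F = (11.8000,-5.4719)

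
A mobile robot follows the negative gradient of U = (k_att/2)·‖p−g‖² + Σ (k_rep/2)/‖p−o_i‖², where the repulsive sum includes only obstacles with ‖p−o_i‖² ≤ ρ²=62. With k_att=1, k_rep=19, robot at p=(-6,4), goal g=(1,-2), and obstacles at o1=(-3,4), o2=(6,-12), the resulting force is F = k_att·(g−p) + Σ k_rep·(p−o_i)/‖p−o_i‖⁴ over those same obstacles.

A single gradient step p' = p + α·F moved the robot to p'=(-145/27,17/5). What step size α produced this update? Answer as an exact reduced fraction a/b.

α = 1/10

F_att = 1·(g−p) = 1·(7,-6) = (7.0000,-6.0000)
o1: d²=9 ≤ ρ²=62; F_rep = 19·(-3,0)/9² = (-0.7037,0.0000)
o2: d²=400 > ρ²=62 → inactive
F = F_att + ΣF_rep = (6.2963,-6.0000)
Δp = p'−p = (0.6296,-0.6000); α = Δx/Fx = (17/27) / (170/27) = 1/10
check: Δy/Fy = (-3/5) / (-6) = 1/10 ✓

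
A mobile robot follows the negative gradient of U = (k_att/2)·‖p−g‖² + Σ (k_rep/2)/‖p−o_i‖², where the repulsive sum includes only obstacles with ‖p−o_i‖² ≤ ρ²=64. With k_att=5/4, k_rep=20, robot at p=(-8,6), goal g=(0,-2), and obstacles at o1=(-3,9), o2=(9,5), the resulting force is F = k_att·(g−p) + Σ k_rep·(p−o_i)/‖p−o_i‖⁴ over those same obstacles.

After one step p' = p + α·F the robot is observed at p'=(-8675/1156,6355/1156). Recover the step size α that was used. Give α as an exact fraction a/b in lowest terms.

F_att = 5/4·(g−p) = 5/4·(8,-8) = (10.0000,-10.0000)
o1: d²=34 ≤ ρ²=64; F_rep = 20·(-5,-3)/34² = (-0.0865,-0.0519)
o2: d²=290 > ρ²=64 → inactive
F = F_att + ΣF_rep = (9.9135,-10.0519)
Δp = p'−p = (0.4957,-0.5026); α = Δx/Fx = (573/1156) / (2865/289) = 1/20
check: Δy/Fy = (-581/1156) / (-2905/289) = 1/20 ✓

α = 1/20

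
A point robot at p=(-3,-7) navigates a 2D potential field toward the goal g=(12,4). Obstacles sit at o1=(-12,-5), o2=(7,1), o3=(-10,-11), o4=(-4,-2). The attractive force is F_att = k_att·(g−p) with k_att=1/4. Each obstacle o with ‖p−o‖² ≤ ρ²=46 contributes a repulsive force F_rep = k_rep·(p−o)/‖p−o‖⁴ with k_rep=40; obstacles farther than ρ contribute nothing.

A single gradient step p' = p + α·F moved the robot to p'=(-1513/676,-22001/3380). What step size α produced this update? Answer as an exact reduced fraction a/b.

F_att = 1/4·(g−p) = 1/4·(15,11) = (3.7500,2.7500)
o1: d²=85 > ρ²=46 → inactive
o2: d²=164 > ρ²=46 → inactive
o3: d²=65 > ρ²=46 → inactive
o4: d²=26 ≤ ρ²=46; F_rep = 40·(1,-5)/26² = (0.0592,-0.2959)
F = F_att + ΣF_rep = (3.8092,2.4541)
Δp = p'−p = (0.7618,0.4908); α = Δx/Fx = (515/676) / (2575/676) = 1/5
check: Δy/Fy = (1659/3380) / (1659/676) = 1/5 ✓

α = 1/5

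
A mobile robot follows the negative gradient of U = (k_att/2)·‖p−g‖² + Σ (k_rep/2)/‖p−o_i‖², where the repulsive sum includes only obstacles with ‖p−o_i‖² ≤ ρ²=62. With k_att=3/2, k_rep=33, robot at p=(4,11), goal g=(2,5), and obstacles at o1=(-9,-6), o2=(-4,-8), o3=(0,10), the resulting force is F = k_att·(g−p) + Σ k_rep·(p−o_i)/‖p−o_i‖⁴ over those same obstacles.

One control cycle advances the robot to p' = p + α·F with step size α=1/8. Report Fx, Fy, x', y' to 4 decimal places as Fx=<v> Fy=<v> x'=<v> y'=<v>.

F_att = 3/2·(g−p) = 3/2·(-2,-6) = (-3.0000,-9.0000)
o1: d²=458 > ρ²=62 → inactive
o2: d²=425 > ρ²=62 → inactive
o3: d²=17 ≤ ρ²=62; F_rep = 33·(4,1)/17² = (0.4567,0.1142)
F = F_att + ΣF_rep = (-2.5433,-8.8858)
p' = p + 1/8·F = (3.6821,9.8893)

Fx=-2.5433 Fy=-8.8858 x'=3.6821 y'=9.8893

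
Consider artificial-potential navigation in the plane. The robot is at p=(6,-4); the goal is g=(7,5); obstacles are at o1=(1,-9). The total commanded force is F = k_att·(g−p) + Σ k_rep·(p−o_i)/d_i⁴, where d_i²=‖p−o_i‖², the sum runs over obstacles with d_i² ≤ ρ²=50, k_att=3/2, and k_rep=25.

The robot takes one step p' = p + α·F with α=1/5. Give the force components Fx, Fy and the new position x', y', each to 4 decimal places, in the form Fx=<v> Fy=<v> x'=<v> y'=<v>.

Fx=1.5500 Fy=13.5500 x'=6.3100 y'=-1.2900

F_att = 3/2·(g−p) = 3/2·(1,9) = (1.5000,13.5000)
o1: d²=50 ≤ ρ²=50; F_rep = 25·(5,5)/50² = (0.0500,0.0500)
F = F_att + ΣF_rep = (1.5500,13.5500)
p' = p + 1/5·F = (6.3100,-1.2900)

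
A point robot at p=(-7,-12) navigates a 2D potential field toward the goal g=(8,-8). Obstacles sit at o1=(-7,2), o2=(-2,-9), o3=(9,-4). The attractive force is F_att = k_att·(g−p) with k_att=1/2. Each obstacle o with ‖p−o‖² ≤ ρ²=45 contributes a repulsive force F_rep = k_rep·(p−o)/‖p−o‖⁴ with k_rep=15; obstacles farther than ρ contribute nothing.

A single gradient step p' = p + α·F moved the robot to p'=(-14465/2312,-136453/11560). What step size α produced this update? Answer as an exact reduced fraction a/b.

F_att = 1/2·(g−p) = 1/2·(15,4) = (7.5000,2.0000)
o1: d²=196 > ρ²=45 → inactive
o2: d²=34 ≤ ρ²=45; F_rep = 15·(-5,-3)/34² = (-0.0649,-0.0389)
o3: d²=320 > ρ²=45 → inactive
F = F_att + ΣF_rep = (7.4351,1.9611)
Δp = p'−p = (0.7435,0.1961); α = Δx/Fx = (1719/2312) / (8595/1156) = 1/10
check: Δy/Fy = (2267/11560) / (2267/1156) = 1/10 ✓

α = 1/10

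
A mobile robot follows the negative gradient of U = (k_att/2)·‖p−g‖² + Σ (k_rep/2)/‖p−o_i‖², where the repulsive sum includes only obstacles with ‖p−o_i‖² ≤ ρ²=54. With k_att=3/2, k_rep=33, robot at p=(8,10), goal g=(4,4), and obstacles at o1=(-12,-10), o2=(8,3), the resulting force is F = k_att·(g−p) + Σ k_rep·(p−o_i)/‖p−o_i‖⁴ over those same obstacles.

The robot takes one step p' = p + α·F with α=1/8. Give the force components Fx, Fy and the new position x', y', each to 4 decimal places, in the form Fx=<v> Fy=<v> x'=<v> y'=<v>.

F_att = 3/2·(g−p) = 3/2·(-4,-6) = (-6.0000,-9.0000)
o1: d²=800 > ρ²=54 → inactive
o2: d²=49 ≤ ρ²=54; F_rep = 33·(0,7)/49² = (0.0000,0.0962)
F = F_att + ΣF_rep = (-6.0000,-8.9038)
p' = p + 1/8·F = (7.2500,8.8870)

Fx=-6.0000 Fy=-8.9038 x'=7.2500 y'=8.8870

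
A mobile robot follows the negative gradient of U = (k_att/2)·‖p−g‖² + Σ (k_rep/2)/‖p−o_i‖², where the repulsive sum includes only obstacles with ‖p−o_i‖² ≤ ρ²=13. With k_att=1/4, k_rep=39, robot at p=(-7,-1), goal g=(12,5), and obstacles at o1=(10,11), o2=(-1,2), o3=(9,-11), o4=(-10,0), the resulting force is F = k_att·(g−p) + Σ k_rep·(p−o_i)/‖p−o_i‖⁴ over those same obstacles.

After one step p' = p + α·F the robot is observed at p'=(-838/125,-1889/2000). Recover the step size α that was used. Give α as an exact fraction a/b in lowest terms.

F_att = 1/4·(g−p) = 1/4·(19,6) = (4.7500,1.5000)
o1: d²=433 > ρ²=13 → inactive
o2: d²=45 > ρ²=13 → inactive
o3: d²=356 > ρ²=13 → inactive
o4: d²=10 ≤ ρ²=13; F_rep = 39·(3,-1)/10² = (1.1700,-0.3900)
F = F_att + ΣF_rep = (5.9200,1.1100)
Δp = p'−p = (0.2960,0.0555); α = Δx/Fx = (37/125) / (148/25) = 1/20
check: Δy/Fy = (111/2000) / (111/100) = 1/20 ✓

α = 1/20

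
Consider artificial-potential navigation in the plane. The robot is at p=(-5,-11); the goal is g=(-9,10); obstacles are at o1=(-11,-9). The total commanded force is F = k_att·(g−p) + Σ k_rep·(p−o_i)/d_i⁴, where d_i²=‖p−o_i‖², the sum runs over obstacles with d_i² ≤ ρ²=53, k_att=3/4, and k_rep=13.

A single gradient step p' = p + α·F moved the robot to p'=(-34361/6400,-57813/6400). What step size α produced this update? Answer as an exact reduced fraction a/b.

F_att = 3/4·(g−p) = 3/4·(-4,21) = (-3.0000,15.7500)
o1: d²=40 ≤ ρ²=53; F_rep = 13·(6,-2)/40² = (0.0488,-0.0163)
F = F_att + ΣF_rep = (-2.9512,15.7338)
Δp = p'−p = (-0.3689,1.9667); α = Δx/Fx = (-2361/6400) / (-2361/800) = 1/8
check: Δy/Fy = (12587/6400) / (12587/800) = 1/8 ✓

α = 1/8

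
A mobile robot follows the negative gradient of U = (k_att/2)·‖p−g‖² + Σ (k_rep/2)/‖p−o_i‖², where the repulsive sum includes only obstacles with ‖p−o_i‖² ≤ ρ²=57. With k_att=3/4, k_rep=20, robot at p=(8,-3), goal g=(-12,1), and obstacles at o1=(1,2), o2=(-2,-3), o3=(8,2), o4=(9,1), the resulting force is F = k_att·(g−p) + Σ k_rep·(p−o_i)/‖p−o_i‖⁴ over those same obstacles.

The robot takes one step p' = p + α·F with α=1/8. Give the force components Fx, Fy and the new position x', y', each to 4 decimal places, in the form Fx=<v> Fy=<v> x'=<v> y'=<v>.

Fx=-15.0692 Fy=2.5632 x'=6.1163 y'=-2.6796

F_att = 3/4·(g−p) = 3/4·(-20,4) = (-15.0000,3.0000)
o1: d²=74 > ρ²=57 → inactive
o2: d²=100 > ρ²=57 → inactive
o3: d²=25 ≤ ρ²=57; F_rep = 20·(0,-5)/25² = (0.0000,-0.1600)
o4: d²=17 ≤ ρ²=57; F_rep = 20·(-1,-4)/17² = (-0.0692,-0.2768)
F = F_att + ΣF_rep = (-15.0692,2.5632)
p' = p + 1/8·F = (6.1163,-2.6796)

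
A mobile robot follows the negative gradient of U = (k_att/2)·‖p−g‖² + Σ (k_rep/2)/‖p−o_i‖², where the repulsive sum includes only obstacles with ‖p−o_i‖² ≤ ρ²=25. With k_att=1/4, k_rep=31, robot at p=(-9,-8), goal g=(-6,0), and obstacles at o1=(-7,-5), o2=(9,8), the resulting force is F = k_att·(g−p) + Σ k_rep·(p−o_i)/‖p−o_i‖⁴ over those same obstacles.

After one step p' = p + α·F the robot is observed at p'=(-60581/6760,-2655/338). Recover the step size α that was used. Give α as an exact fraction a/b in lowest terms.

α = 1/10

F_att = 1/4·(g−p) = 1/4·(3,8) = (0.7500,2.0000)
o1: d²=13 ≤ ρ²=25; F_rep = 31·(-2,-3)/13² = (-0.3669,-0.5503)
o2: d²=580 > ρ²=25 → inactive
F = F_att + ΣF_rep = (0.3831,1.4497)
Δp = p'−p = (0.0383,0.1450); α = Δx/Fx = (259/6760) / (259/676) = 1/10
check: Δy/Fy = (49/338) / (245/169) = 1/10 ✓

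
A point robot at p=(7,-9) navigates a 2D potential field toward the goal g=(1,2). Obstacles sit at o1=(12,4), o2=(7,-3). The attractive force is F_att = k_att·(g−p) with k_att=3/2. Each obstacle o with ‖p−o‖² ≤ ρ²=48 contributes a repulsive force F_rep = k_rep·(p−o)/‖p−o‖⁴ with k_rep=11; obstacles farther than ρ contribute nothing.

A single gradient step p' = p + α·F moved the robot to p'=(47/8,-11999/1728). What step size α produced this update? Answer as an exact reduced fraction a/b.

α = 1/8

F_att = 3/2·(g−p) = 3/2·(-6,11) = (-9.0000,16.5000)
o1: d²=194 > ρ²=48 → inactive
o2: d²=36 ≤ ρ²=48; F_rep = 11·(0,-6)/36² = (0.0000,-0.0509)
F = F_att + ΣF_rep = (-9.0000,16.4491)
Δp = p'−p = (-1.1250,2.0561); α = Δx/Fx = (-9/8) / (-9) = 1/8
check: Δy/Fy = (3553/1728) / (3553/216) = 1/8 ✓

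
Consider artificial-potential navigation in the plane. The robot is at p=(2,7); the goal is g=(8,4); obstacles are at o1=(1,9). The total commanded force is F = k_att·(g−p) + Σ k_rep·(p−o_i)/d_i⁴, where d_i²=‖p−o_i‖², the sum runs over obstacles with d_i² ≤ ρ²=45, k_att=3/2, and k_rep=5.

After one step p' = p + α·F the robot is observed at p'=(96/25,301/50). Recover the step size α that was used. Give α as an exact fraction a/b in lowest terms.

F_att = 3/2·(g−p) = 3/2·(6,-3) = (9.0000,-4.5000)
o1: d²=5 ≤ ρ²=45; F_rep = 5·(1,-2)/5² = (0.2000,-0.4000)
F = F_att + ΣF_rep = (9.2000,-4.9000)
Δp = p'−p = (1.8400,-0.9800); α = Δx/Fx = (46/25) / (46/5) = 1/5
check: Δy/Fy = (-49/50) / (-49/10) = 1/5 ✓

α = 1/5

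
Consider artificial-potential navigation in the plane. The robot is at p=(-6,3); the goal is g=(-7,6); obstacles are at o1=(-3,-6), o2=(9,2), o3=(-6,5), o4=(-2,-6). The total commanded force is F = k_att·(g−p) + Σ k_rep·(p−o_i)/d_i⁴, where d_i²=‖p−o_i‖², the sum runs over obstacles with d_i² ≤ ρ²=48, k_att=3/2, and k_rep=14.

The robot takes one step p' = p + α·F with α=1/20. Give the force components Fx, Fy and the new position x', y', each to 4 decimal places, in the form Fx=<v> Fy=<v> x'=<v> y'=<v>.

Fx=-1.5000 Fy=2.7500 x'=-6.0750 y'=3.1375

F_att = 3/2·(g−p) = 3/2·(-1,3) = (-1.5000,4.5000)
o1: d²=90 > ρ²=48 → inactive
o2: d²=226 > ρ²=48 → inactive
o3: d²=4 ≤ ρ²=48; F_rep = 14·(0,-2)/4² = (0.0000,-1.7500)
o4: d²=97 > ρ²=48 → inactive
F = F_att + ΣF_rep = (-1.5000,2.7500)
p' = p + 1/20·F = (-6.0750,3.1375)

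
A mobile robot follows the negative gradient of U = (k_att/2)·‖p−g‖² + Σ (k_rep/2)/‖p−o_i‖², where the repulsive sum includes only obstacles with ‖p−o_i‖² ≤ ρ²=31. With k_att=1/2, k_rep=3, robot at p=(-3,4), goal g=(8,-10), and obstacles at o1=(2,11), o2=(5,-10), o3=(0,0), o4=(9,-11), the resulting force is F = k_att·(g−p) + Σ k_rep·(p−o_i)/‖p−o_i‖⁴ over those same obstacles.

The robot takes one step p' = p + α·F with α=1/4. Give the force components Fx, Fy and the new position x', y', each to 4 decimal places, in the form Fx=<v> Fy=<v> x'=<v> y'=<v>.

Fx=5.4856 Fy=-6.9808 x'=-1.6286 y'=2.2548

F_att = 1/2·(g−p) = 1/2·(11,-14) = (5.5000,-7.0000)
o1: d²=74 > ρ²=31 → inactive
o2: d²=260 > ρ²=31 → inactive
o3: d²=25 ≤ ρ²=31; F_rep = 3·(-3,4)/25² = (-0.0144,0.0192)
o4: d²=369 > ρ²=31 → inactive
F = F_att + ΣF_rep = (5.4856,-6.9808)
p' = p + 1/4·F = (-1.6286,2.2548)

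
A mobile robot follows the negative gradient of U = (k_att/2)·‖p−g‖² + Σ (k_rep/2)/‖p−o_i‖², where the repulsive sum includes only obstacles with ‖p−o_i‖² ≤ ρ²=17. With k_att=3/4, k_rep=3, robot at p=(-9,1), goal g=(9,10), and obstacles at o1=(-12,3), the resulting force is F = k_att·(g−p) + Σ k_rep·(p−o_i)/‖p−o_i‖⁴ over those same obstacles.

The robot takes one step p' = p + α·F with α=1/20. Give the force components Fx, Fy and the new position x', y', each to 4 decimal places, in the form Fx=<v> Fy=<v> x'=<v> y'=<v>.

Fx=13.5533 Fy=6.7145 x'=-8.3223 y'=1.3357

F_att = 3/4·(g−p) = 3/4·(18,9) = (13.5000,6.7500)
o1: d²=13 ≤ ρ²=17; F_rep = 3·(3,-2)/13² = (0.0533,-0.0355)
F = F_att + ΣF_rep = (13.5533,6.7145)
p' = p + 1/20·F = (-8.3223,1.3357)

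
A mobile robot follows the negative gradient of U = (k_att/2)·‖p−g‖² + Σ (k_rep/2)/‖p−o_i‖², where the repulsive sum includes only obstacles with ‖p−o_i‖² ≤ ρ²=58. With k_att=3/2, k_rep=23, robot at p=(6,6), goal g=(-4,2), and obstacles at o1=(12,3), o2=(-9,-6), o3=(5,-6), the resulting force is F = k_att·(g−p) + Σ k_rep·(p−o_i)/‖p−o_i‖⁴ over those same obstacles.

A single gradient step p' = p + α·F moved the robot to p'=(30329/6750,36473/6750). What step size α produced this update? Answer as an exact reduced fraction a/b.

α = 1/10

F_att = 3/2·(g−p) = 3/2·(-10,-4) = (-15.0000,-6.0000)
o1: d²=45 ≤ ρ²=58; F_rep = 23·(-6,3)/45² = (-0.0681,0.0341)
o2: d²=369 > ρ²=58 → inactive
o3: d²=145 > ρ²=58 → inactive
F = F_att + ΣF_rep = (-15.0681,-5.9659)
Δp = p'−p = (-1.5068,-0.5966); α = Δx/Fx = (-10171/6750) / (-10171/675) = 1/10
check: Δy/Fy = (-4027/6750) / (-4027/675) = 1/10 ✓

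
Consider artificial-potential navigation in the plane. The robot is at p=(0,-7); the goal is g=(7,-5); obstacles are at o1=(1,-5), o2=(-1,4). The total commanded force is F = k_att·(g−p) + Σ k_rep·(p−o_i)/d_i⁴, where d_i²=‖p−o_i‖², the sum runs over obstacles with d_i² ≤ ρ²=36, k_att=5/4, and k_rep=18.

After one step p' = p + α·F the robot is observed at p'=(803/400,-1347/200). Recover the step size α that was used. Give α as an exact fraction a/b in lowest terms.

α = 1/4

F_att = 5/4·(g−p) = 5/4·(7,2) = (8.7500,2.5000)
o1: d²=5 ≤ ρ²=36; F_rep = 18·(-1,-2)/5² = (-0.7200,-1.4400)
o2: d²=122 > ρ²=36 → inactive
F = F_att + ΣF_rep = (8.0300,1.0600)
Δp = p'−p = (2.0075,0.2650); α = Δx/Fx = (803/400) / (803/100) = 1/4
check: Δy/Fy = (53/200) / (53/50) = 1/4 ✓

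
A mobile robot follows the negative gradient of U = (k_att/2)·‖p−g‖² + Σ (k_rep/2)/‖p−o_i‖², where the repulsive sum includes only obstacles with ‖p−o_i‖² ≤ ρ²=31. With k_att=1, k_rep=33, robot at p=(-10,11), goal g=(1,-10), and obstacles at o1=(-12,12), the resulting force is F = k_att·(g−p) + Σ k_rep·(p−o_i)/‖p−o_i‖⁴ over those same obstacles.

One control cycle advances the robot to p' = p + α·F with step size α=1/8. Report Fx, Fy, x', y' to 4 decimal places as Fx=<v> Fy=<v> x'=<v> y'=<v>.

F_att = 1·(g−p) = 1·(11,-21) = (11.0000,-21.0000)
o1: d²=5 ≤ ρ²=31; F_rep = 33·(2,-1)/5² = (2.6400,-1.3200)
F = F_att + ΣF_rep = (13.6400,-22.3200)
p' = p + 1/8·F = (-8.2950,8.2100)

Fx=13.6400 Fy=-22.3200 x'=-8.2950 y'=8.2100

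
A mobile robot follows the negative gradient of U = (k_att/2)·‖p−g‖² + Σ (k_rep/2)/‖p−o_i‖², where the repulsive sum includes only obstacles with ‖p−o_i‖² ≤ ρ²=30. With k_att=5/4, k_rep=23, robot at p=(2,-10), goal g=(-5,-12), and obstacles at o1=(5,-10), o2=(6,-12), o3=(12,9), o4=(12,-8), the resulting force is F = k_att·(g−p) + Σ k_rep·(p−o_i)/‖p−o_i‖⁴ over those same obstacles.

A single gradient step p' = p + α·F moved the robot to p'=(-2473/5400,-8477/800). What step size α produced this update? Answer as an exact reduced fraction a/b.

F_att = 5/4·(g−p) = 5/4·(-7,-2) = (-8.7500,-2.5000)
o1: d²=9 ≤ ρ²=30; F_rep = 23·(-3,0)/9² = (-0.8519,0.0000)
o2: d²=20 ≤ ρ²=30; F_rep = 23·(-4,2)/20² = (-0.2300,0.1150)
o3: d²=461 > ρ²=30 → inactive
o4: d²=104 > ρ²=30 → inactive
F = F_att + ΣF_rep = (-9.8319,-2.3850)
Δp = p'−p = (-2.4580,-0.5962); α = Δx/Fx = (-13273/5400) / (-13273/1350) = 1/4
check: Δy/Fy = (-477/800) / (-477/200) = 1/4 ✓

α = 1/4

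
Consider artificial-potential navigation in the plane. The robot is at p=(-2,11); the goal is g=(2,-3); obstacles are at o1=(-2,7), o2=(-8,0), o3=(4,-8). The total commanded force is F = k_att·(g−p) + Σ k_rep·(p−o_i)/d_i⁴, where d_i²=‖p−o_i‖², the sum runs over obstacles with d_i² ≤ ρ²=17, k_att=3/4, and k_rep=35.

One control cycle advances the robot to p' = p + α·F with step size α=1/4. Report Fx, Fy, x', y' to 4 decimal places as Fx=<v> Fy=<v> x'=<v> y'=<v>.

Fx=3.0000 Fy=-9.9531 x'=-1.2500 y'=8.5117

F_att = 3/4·(g−p) = 3/4·(4,-14) = (3.0000,-10.5000)
o1: d²=16 ≤ ρ²=17; F_rep = 35·(0,4)/16² = (0.0000,0.5469)
o2: d²=157 > ρ²=17 → inactive
o3: d²=397 > ρ²=17 → inactive
F = F_att + ΣF_rep = (3.0000,-9.9531)
p' = p + 1/4·F = (-1.2500,8.5117)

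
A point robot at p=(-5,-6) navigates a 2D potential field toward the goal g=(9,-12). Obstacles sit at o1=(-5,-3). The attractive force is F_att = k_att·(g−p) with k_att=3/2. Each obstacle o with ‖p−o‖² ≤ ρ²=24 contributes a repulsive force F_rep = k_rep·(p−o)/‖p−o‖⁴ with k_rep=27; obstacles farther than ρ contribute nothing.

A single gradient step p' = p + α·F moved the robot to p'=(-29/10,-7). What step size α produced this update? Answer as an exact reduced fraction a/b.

α = 1/10

F_att = 3/2·(g−p) = 3/2·(14,-6) = (21.0000,-9.0000)
o1: d²=9 ≤ ρ²=24; F_rep = 27·(0,-3)/9² = (0.0000,-1.0000)
F = F_att + ΣF_rep = (21.0000,-10.0000)
Δp = p'−p = (2.1000,-1.0000); α = Δx/Fx = (21/10) / (21) = 1/10
check: Δy/Fy = (-1) / (-10) = 1/10 ✓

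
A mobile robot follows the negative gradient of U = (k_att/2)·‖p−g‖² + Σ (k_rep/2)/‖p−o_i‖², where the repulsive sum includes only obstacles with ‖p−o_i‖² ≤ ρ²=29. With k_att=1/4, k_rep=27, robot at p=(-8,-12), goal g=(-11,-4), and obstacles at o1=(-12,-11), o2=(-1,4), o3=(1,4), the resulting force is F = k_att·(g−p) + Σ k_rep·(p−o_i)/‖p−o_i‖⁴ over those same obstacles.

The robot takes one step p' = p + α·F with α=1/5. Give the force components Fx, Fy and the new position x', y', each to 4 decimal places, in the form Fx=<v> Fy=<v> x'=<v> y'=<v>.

F_att = 1/4·(g−p) = 1/4·(-3,8) = (-0.7500,2.0000)
o1: d²=17 ≤ ρ²=29; F_rep = 27·(4,-1)/17² = (0.3737,-0.0934)
o2: d²=305 > ρ²=29 → inactive
o3: d²=337 > ρ²=29 → inactive
F = F_att + ΣF_rep = (-0.3763,1.9066)
p' = p + 1/5·F = (-8.0753,-11.6187)

Fx=-0.3763 Fy=1.9066 x'=-8.0753 y'=-11.6187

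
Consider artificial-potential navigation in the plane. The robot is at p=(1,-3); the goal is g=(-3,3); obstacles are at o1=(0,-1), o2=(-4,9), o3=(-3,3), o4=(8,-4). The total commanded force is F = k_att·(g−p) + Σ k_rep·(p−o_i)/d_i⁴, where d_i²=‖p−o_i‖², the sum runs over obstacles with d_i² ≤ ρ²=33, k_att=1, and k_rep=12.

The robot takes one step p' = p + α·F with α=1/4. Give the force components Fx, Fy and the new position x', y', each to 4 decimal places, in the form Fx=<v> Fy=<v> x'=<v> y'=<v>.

Fx=-3.5200 Fy=5.0400 x'=0.1200 y'=-1.7400

F_att = 1·(g−p) = 1·(-4,6) = (-4.0000,6.0000)
o1: d²=5 ≤ ρ²=33; F_rep = 12·(1,-2)/5² = (0.4800,-0.9600)
o2: d²=169 > ρ²=33 → inactive
o3: d²=52 > ρ²=33 → inactive
o4: d²=50 > ρ²=33 → inactive
F = F_att + ΣF_rep = (-3.5200,5.0400)
p' = p + 1/4·F = (0.1200,-1.7400)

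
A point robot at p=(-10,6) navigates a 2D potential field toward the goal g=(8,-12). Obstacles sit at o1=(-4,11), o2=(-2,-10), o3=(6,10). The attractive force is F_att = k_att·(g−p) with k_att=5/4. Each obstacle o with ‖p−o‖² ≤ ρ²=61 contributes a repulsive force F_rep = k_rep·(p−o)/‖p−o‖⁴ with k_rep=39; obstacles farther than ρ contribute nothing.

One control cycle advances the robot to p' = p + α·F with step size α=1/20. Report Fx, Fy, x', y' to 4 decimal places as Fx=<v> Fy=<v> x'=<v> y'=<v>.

Fx=22.4371 Fy=-22.5524 x'=-8.8781 y'=4.8724

F_att = 5/4·(g−p) = 5/4·(18,-18) = (22.5000,-22.5000)
o1: d²=61 ≤ ρ²=61; F_rep = 39·(-6,-5)/61² = (-0.0629,-0.0524)
o2: d²=320 > ρ²=61 → inactive
o3: d²=272 > ρ²=61 → inactive
F = F_att + ΣF_rep = (22.4371,-22.5524)
p' = p + 1/20·F = (-8.8781,4.8724)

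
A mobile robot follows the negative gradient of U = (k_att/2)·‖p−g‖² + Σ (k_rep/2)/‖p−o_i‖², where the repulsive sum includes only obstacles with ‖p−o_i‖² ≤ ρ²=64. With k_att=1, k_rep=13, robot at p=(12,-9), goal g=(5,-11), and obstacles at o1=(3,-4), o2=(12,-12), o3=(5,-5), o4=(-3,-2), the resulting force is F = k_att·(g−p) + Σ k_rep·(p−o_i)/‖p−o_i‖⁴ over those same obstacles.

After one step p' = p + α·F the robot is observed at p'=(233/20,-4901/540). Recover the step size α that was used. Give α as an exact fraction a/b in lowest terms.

α = 1/20

F_att = 1·(g−p) = 1·(-7,-2) = (-7.0000,-2.0000)
o1: d²=106 > ρ²=64 → inactive
o2: d²=9 ≤ ρ²=64; F_rep = 13·(0,3)/9² = (0.0000,0.4815)
o3: d²=65 > ρ²=64 → inactive
o4: d²=274 > ρ²=64 → inactive
F = F_att + ΣF_rep = (-7.0000,-1.5185)
Δp = p'−p = (-0.3500,-0.0759); α = Δx/Fx = (-7/20) / (-7) = 1/20
check: Δy/Fy = (-41/540) / (-41/27) = 1/20 ✓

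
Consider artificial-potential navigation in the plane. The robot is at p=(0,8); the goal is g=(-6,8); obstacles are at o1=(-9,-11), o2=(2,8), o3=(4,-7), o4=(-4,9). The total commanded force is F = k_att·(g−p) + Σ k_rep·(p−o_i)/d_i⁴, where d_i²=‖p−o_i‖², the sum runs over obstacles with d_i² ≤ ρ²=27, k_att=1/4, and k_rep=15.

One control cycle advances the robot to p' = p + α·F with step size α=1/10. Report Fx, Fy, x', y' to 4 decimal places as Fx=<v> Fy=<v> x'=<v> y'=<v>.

Fx=-3.1674 Fy=-0.0519 x'=-0.3167 y'=7.9948

F_att = 1/4·(g−p) = 1/4·(-6,0) = (-1.5000,0.0000)
o1: d²=442 > ρ²=27 → inactive
o2: d²=4 ≤ ρ²=27; F_rep = 15·(-2,0)/4² = (-1.8750,0.0000)
o3: d²=241 > ρ²=27 → inactive
o4: d²=17 ≤ ρ²=27; F_rep = 15·(4,-1)/17² = (0.2076,-0.0519)
F = F_att + ΣF_rep = (-3.1674,-0.0519)
p' = p + 1/10·F = (-0.3167,7.9948)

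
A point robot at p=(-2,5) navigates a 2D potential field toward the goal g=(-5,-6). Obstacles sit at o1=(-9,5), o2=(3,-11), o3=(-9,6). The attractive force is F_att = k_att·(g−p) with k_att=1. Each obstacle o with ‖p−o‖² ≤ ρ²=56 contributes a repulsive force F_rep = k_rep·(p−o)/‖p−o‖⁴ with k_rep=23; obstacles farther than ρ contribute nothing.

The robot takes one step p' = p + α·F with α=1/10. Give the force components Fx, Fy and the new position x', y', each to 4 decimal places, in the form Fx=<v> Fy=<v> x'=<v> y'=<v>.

F_att = 1·(g−p) = 1·(-3,-11) = (-3.0000,-11.0000)
o1: d²=49 ≤ ρ²=56; F_rep = 23·(7,0)/49² = (0.0671,0.0000)
o2: d²=281 > ρ²=56 → inactive
o3: d²=50 ≤ ρ²=56; F_rep = 23·(7,-1)/50² = (0.0644,-0.0092)
F = F_att + ΣF_rep = (-2.8685,-11.0092)
p' = p + 1/10·F = (-2.2869,3.8991)

Fx=-2.8685 Fy=-11.0092 x'=-2.2869 y'=3.8991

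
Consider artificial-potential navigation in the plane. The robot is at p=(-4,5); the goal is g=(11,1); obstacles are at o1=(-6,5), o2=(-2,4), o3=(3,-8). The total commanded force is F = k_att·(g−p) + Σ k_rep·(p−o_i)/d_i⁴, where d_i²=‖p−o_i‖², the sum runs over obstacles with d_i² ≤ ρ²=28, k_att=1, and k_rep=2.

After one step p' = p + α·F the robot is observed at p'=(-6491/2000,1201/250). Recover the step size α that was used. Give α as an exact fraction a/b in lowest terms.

F_att = 1·(g−p) = 1·(15,-4) = (15.0000,-4.0000)
o1: d²=4 ≤ ρ²=28; F_rep = 2·(2,0)/4² = (0.2500,0.0000)
o2: d²=5 ≤ ρ²=28; F_rep = 2·(-2,1)/5² = (-0.1600,0.0800)
o3: d²=218 > ρ²=28 → inactive
F = F_att + ΣF_rep = (15.0900,-3.9200)
Δp = p'−p = (0.7545,-0.1960); α = Δx/Fx = (1509/2000) / (1509/100) = 1/20
check: Δy/Fy = (-49/250) / (-98/25) = 1/20 ✓

α = 1/20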